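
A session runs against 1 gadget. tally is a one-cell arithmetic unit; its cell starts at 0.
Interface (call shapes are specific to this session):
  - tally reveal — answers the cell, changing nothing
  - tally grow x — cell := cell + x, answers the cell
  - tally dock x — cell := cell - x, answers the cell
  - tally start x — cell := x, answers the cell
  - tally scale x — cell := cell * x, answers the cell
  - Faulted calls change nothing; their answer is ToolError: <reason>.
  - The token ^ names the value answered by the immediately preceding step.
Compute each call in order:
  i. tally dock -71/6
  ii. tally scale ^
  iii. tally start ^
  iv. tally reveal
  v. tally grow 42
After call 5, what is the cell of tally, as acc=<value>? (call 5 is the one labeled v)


CALL tally dock[x='-71/6']
RET  71/6
CALL tally scale[x='^']
RET  5041/36
CALL tally start[x='^']
RET  5041/36
CALL tally reveal[]
RET  5041/36
CALL tally grow[x='42']
RET  6553/36

Answer: acc=6553/36


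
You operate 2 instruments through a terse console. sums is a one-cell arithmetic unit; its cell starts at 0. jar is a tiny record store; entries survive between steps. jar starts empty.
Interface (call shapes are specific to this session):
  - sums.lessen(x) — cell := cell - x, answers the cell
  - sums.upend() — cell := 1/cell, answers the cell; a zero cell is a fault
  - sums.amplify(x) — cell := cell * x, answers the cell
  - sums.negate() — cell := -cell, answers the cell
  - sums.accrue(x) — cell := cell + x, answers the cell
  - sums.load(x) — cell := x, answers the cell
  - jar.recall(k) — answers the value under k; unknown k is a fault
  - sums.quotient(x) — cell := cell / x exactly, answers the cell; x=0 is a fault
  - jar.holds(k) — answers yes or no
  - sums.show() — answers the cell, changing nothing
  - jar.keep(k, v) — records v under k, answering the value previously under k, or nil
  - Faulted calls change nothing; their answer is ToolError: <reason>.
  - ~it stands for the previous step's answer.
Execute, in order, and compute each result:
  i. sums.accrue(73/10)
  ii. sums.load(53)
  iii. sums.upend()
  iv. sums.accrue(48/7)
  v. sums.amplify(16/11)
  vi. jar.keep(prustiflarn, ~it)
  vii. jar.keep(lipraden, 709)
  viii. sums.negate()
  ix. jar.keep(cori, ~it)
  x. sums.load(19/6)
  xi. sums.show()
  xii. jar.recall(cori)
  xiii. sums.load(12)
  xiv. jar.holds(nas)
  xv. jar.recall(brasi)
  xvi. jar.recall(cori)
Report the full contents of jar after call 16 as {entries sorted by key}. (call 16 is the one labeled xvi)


Answer: {cori=-40816/4081, lipraden=709, prustiflarn=40816/4081}

Derivation:
==> sums.accrue(x→73/10)
<== 73/10
==> sums.load(x→53)
<== 53
==> sums.upend()
<== 1/53
==> sums.accrue(x→48/7)
<== 2551/371
==> sums.amplify(x→16/11)
<== 40816/4081
==> jar.keep(k→prustiflarn, v→~it)
<== nil
==> jar.keep(k→lipraden, v→709)
<== nil
==> sums.negate()
<== -40816/4081
==> jar.keep(k→cori, v→~it)
<== nil
==> sums.load(x→19/6)
<== 19/6
==> sums.show()
<== 19/6
==> jar.recall(k→cori)
<== -40816/4081
==> sums.load(x→12)
<== 12
==> jar.holds(k→nas)
<== no
==> jar.recall(k→brasi)
<== ToolError: no such key brasi
==> jar.recall(k→cori)
<== -40816/4081


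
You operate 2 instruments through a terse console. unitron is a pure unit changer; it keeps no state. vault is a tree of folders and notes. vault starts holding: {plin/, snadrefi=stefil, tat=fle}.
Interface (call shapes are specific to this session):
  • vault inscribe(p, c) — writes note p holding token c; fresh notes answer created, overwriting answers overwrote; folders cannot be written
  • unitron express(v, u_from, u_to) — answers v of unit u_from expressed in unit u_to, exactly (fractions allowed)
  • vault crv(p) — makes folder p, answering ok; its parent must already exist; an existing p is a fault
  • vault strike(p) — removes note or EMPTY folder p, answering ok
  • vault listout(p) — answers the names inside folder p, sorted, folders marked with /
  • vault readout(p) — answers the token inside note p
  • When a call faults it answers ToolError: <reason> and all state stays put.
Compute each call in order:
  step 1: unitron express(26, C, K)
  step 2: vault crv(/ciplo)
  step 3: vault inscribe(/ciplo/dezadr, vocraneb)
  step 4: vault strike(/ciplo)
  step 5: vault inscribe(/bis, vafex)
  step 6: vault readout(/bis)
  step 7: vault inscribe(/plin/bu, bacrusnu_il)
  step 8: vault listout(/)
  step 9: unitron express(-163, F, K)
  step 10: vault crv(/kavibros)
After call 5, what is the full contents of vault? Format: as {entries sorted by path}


Answer: {bis=vafex, ciplo/, ciplo/dezadr=vocraneb, plin/, snadrefi=stefil, tat=fle}

Derivation:
I use unitron express(v: 26, u_from: C, u_to: K), and observe 5983/20.
Using vault crv(p: /ciplo), and get ok.
I run vault inscribe(p: /ciplo/dezadr, c: vocraneb), yielding created.
I run vault strike(p: /ciplo), and observe ToolError: not empty.
Then vault inscribe(p: /bis, c: vafex), yielding created.
I call vault readout(p: /bis), and see vafex.
Then vault inscribe(p: /plin/bu, c: bacrusnu_il), → created.
Then vault listout(p: /), → [bis, ciplo/, plin/, snadrefi, tat].
I try unitron express(v: -163, u_from: F, u_to: K), and observe 9889/60.
I try vault crv(p: /kavibros), → ok.


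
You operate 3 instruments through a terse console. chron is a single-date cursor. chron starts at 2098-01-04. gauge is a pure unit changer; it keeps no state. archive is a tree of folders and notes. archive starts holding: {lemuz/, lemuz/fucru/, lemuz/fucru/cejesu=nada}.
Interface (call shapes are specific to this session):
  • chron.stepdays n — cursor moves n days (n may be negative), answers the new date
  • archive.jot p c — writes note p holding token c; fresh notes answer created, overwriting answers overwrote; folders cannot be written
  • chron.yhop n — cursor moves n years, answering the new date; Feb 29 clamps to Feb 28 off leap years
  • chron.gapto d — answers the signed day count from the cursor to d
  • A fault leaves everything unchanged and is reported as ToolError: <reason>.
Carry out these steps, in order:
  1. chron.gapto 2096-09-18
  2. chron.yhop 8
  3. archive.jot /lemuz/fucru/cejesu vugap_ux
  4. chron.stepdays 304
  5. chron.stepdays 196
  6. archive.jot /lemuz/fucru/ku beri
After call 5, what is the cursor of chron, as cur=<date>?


Answer: cur=2107-05-19

Derivation:
-> chron.gapto(d='2096-09-18')
<- -473
-> chron.yhop(n='8')
<- 2106-01-04
-> archive.jot(p='/lemuz/fucru/cejesu', c='vugap_ux')
<- overwrote
-> chron.stepdays(n='304')
<- 2106-11-04
-> chron.stepdays(n='196')
<- 2107-05-19
-> archive.jot(p='/lemuz/fucru/ku', c='beri')
<- created


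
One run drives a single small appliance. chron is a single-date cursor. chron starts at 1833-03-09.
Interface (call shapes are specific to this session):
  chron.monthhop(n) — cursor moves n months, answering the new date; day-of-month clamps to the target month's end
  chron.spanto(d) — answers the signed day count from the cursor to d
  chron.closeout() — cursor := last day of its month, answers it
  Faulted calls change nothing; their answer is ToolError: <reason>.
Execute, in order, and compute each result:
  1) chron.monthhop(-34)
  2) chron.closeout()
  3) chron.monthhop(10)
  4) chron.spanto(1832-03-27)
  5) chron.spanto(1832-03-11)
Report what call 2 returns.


I invoke chron.monthhop(n=-34), yielding 1830-05-09.
I use chron.closeout, → 1830-05-31.
Then chron.monthhop(n=10), which returns 1831-03-31.
Calling chron.spanto(d=1832-03-27), and observe 362.
I try chron.spanto(d=1832-03-11), and see 346.

Answer: 1830-05-31


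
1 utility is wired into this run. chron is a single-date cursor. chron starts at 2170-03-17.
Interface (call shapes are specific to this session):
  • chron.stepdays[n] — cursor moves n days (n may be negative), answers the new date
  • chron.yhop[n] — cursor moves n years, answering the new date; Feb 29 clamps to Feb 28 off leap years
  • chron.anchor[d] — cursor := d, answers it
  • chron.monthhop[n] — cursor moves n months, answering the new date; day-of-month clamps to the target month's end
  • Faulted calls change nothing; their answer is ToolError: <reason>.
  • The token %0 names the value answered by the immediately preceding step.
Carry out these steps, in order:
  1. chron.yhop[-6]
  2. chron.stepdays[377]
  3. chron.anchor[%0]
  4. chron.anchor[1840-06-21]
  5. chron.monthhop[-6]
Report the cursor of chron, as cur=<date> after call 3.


Answer: cur=2165-03-29

Derivation:
·→ chron.yhop(-6)
·← 2164-03-17
·→ chron.stepdays(377)
·← 2165-03-29
·→ chron.anchor(%0)
·← 2165-03-29
·→ chron.anchor(1840-06-21)
·← 1840-06-21
·→ chron.monthhop(-6)
·← 1839-12-21


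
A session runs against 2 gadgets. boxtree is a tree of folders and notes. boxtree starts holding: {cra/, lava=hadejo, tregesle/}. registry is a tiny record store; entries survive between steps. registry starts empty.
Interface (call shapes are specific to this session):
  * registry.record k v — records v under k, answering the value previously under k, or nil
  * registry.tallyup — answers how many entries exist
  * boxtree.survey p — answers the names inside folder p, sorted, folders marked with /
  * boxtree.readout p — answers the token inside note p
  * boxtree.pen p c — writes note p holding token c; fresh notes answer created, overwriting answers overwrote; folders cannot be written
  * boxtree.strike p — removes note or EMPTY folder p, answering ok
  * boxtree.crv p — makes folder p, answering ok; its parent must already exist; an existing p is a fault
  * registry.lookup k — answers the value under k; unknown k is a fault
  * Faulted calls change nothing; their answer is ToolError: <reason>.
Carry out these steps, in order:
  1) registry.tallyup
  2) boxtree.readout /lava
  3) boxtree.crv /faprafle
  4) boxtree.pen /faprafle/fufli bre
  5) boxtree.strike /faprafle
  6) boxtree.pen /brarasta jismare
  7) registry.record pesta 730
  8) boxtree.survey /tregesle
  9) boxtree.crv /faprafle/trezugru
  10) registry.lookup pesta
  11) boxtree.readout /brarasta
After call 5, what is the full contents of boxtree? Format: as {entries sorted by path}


I try registry.tallyup, giving 0.
I call boxtree.readout(/lava), which returns hadejo.
I run boxtree.crv(/faprafle), yielding ok.
I try boxtree.pen(/faprafle/fufli, bre): created.
Using boxtree.strike(/faprafle), yielding ToolError: not empty.
Using boxtree.pen(/brarasta, jismare), giving created.
Then registry.record(pesta, 730): nil.
I try boxtree.survey(/tregesle), and get [].
Now I run boxtree.crv(/faprafle/trezugru), and see ok.
I run registry.lookup(pesta): 730.
I try boxtree.readout(/brarasta), yielding jismare.

Answer: {cra/, faprafle/, faprafle/fufli=bre, lava=hadejo, tregesle/}


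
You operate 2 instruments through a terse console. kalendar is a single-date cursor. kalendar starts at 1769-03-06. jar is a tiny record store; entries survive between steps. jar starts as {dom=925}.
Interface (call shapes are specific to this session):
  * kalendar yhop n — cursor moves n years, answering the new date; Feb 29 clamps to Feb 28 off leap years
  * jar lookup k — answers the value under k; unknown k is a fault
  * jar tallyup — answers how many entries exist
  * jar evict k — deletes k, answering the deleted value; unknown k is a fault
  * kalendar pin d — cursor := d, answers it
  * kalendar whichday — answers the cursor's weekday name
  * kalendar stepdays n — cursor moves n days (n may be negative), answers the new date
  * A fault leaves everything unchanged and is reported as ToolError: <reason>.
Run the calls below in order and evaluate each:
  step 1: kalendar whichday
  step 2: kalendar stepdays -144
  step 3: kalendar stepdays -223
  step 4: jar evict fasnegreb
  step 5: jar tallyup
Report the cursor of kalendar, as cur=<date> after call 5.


Invoking kalendar whichday, and observe Monday.
Invoking kalendar stepdays passing n: -144, — result: 1768-10-13.
I try kalendar stepdays passing n: -223, — result: 1768-03-04.
Calling jar evict passing k: fasnegreb, and get ToolError: no such key fasnegreb.
Then jar tallyup(): 1.

Answer: cur=1768-03-04


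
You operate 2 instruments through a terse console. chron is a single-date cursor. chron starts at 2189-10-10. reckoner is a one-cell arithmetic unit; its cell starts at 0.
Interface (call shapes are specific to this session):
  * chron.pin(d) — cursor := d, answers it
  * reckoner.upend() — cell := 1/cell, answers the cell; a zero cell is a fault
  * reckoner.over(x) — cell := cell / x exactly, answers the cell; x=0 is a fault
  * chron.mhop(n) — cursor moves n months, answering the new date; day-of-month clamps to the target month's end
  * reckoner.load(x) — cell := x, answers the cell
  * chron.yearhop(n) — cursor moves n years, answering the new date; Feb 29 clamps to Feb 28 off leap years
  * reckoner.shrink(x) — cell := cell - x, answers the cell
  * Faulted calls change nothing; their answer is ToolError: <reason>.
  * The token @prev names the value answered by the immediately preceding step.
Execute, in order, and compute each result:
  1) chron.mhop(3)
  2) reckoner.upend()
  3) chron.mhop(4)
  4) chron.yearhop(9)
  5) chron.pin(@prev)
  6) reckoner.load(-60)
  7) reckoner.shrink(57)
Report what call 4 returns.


Answer: 2199-05-10

Derivation:
-> chron.mhop(n: 3)
<- 2190-01-10
-> reckoner.upend()
<- ToolError: reciprocal of zero
-> chron.mhop(n: 4)
<- 2190-05-10
-> chron.yearhop(n: 9)
<- 2199-05-10
-> chron.pin(d: @prev)
<- 2199-05-10
-> reckoner.load(x: -60)
<- -60
-> reckoner.shrink(x: 57)
<- -117


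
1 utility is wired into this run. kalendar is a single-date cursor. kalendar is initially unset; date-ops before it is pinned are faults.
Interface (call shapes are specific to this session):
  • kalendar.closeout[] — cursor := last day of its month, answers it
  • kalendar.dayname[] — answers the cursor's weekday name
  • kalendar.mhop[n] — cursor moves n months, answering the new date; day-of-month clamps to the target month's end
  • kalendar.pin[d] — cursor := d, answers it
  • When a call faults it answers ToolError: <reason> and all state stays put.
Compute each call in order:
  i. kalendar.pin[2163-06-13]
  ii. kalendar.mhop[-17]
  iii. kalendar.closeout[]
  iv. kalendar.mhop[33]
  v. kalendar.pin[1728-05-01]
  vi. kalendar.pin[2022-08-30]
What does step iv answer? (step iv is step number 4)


Answer: 2164-10-31

Derivation:
// kalendar.pin(d=2163-06-13) => 2163-06-13
// kalendar.mhop(n=-17) => 2162-01-13
// kalendar.closeout() => 2162-01-31
// kalendar.mhop(n=33) => 2164-10-31
// kalendar.pin(d=1728-05-01) => 1728-05-01
// kalendar.pin(d=2022-08-30) => 2022-08-30


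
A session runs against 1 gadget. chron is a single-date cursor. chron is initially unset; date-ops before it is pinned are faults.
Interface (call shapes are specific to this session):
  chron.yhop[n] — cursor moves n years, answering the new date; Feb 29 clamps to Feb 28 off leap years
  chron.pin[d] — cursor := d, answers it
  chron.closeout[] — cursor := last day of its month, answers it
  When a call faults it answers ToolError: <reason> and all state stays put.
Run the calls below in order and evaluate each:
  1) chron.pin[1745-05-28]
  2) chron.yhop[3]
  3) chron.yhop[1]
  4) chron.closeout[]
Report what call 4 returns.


> pin d→1745-05-28
:: 1745-05-28
> yhop n→3
:: 1748-05-28
> yhop n→1
:: 1749-05-28
> closeout
:: 1749-05-31

Answer: 1749-05-31


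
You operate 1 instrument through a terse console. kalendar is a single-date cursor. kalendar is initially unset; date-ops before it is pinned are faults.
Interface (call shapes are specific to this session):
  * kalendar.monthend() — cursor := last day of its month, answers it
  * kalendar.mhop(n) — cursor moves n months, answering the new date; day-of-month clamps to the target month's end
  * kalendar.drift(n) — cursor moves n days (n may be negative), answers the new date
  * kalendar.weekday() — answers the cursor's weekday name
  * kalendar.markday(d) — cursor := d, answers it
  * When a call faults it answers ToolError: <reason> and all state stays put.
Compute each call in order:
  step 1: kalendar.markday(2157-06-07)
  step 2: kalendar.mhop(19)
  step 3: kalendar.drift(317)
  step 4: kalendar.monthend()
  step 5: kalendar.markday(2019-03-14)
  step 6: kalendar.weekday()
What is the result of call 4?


·→ markday(d: 2157-06-07)
·← 2157-06-07
·→ mhop(n: 19)
·← 2159-01-07
·→ drift(n: 317)
·← 2159-11-20
·→ monthend()
·← 2159-11-30
·→ markday(d: 2019-03-14)
·← 2019-03-14
·→ weekday()
·← Thursday

Answer: 2159-11-30


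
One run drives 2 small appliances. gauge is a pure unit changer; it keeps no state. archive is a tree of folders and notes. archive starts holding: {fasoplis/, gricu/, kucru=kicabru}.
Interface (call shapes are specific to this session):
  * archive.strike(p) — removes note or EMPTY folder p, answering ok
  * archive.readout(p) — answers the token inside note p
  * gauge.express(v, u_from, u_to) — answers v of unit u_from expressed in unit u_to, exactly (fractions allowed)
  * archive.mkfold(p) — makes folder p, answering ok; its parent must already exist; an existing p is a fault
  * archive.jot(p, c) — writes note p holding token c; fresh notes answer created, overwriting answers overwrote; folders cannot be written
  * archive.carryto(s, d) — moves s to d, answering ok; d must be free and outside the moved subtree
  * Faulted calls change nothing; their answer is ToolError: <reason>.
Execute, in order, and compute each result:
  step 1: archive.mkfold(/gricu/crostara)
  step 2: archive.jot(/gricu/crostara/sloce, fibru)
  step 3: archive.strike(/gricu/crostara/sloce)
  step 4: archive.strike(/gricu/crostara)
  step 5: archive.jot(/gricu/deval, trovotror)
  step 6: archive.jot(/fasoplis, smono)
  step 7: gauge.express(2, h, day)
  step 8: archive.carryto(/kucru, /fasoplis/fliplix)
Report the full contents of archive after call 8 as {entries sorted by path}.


Answer: {fasoplis/, fasoplis/fliplix=kicabru, gricu/, gricu/deval=trovotror}

Derivation:
→ archive.mkfold(p→/gricu/crostara)
← ok
→ archive.jot(p→/gricu/crostara/sloce, c→fibru)
← created
→ archive.strike(p→/gricu/crostara/sloce)
← ok
→ archive.strike(p→/gricu/crostara)
← ok
→ archive.jot(p→/gricu/deval, c→trovotror)
← created
→ archive.jot(p→/fasoplis, c→smono)
← ToolError: is a directory
→ gauge.express(v→2, u_from→h, u_to→day)
← 1/12
→ archive.carryto(s→/kucru, d→/fasoplis/fliplix)
← ok


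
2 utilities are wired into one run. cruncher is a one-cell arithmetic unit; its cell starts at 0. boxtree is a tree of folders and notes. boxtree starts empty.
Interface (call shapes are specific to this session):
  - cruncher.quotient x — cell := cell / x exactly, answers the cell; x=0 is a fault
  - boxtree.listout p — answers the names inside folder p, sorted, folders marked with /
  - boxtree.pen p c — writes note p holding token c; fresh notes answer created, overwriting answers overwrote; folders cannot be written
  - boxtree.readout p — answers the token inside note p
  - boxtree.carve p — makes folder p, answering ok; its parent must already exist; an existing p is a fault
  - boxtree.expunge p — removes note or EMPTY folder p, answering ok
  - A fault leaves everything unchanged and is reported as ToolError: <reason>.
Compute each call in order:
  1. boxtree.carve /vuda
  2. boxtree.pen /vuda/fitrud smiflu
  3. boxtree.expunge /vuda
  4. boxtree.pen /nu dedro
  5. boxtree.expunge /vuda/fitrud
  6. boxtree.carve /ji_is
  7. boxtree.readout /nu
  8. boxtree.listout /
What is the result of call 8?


Answer: [ji_is/, nu, vuda/]

Derivation:
-> boxtree.carve(p→/vuda)
<- ok
-> boxtree.pen(p→/vuda/fitrud, c→smiflu)
<- created
-> boxtree.expunge(p→/vuda)
<- ToolError: not empty
-> boxtree.pen(p→/nu, c→dedro)
<- created
-> boxtree.expunge(p→/vuda/fitrud)
<- ok
-> boxtree.carve(p→/ji_is)
<- ok
-> boxtree.readout(p→/nu)
<- dedro
-> boxtree.listout(p→/)
<- [ji_is/, nu, vuda/]


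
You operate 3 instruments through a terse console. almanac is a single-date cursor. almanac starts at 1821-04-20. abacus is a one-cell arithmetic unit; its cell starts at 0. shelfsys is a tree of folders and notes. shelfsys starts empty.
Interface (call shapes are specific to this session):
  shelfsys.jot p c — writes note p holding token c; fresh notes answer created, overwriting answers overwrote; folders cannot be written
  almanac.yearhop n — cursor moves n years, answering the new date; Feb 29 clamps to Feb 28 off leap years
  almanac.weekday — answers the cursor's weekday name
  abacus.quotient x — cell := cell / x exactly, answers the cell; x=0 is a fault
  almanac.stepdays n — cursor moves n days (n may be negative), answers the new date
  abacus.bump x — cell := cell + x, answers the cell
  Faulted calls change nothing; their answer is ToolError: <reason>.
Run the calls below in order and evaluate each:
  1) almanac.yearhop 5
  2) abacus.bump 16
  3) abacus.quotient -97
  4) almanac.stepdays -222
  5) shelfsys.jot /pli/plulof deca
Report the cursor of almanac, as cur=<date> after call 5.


Answer: cur=1825-09-10

Derivation:
→ almanac.yearhop(n: 5)
← 1826-04-20
→ abacus.bump(x: 16)
← 16
→ abacus.quotient(x: -97)
← -16/97
→ almanac.stepdays(n: -222)
← 1825-09-10
→ shelfsys.jot(p: /pli/plulof, c: deca)
← ToolError: no parent


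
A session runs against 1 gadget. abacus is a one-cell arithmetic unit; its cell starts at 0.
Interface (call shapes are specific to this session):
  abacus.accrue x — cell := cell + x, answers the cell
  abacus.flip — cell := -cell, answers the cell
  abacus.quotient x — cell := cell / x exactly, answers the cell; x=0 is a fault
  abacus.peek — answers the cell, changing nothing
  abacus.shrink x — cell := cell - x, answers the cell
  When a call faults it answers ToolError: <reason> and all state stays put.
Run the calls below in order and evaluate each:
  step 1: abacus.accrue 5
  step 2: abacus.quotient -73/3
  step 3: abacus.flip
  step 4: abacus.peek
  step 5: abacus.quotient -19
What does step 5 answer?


→ abacus.accrue(x: 5)
← 5
→ abacus.quotient(x: -73/3)
← -15/73
→ abacus.flip()
← 15/73
→ abacus.peek()
← 15/73
→ abacus.quotient(x: -19)
← -15/1387

Answer: -15/1387


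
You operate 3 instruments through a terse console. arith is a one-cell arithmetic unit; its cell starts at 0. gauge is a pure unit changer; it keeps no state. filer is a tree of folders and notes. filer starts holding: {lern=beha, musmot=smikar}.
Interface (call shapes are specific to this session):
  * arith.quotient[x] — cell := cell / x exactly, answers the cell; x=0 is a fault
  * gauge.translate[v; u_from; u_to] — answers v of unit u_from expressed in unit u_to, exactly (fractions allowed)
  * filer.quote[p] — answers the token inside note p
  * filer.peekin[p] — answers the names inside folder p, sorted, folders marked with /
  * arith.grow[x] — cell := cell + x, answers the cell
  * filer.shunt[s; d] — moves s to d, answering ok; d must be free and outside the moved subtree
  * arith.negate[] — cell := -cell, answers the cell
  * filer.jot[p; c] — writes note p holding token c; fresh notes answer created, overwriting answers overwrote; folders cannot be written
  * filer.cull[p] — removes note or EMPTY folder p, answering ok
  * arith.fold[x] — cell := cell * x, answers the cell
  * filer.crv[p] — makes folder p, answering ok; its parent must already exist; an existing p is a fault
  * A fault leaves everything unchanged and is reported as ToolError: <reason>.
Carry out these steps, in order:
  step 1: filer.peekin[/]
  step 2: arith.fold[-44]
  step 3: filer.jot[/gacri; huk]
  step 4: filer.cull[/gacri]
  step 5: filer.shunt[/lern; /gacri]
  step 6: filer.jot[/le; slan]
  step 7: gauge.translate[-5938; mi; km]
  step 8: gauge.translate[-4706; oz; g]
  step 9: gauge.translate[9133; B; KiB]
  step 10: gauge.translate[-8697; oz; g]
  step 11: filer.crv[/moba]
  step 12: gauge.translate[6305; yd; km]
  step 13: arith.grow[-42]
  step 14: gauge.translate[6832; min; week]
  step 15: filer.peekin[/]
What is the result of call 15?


Answer: [gacri, le, moba/, musmot]

Derivation:
Step: filer.peekin[/]
Result: [lern, musmot]
Step: arith.fold[-44]
Result: 0
Step: filer.jot[/gacri; huk]
Result: created
Step: filer.cull[/gacri]
Result: ok
Step: filer.shunt[/lern; /gacri]
Result: ok
Step: filer.jot[/le; slan]
Result: created
Step: gauge.translate[-5938; mi; km]
Result: -149316948/15625
Step: gauge.translate[-4706; oz; g]
Result: -106730284661/800000
Step: gauge.translate[9133; B; KiB]
Result: 9133/1024
Step: gauge.translate[-8697; oz; g]
Result: -394489284189/1600000
Step: filer.crv[/moba]
Result: ok
Step: gauge.translate[6305; yd; km]
Result: 1441323/250000
Step: arith.grow[-42]
Result: -42
Step: gauge.translate[6832; min; week]
Result: 61/90
Step: filer.peekin[/]
Result: [gacri, le, moba/, musmot]


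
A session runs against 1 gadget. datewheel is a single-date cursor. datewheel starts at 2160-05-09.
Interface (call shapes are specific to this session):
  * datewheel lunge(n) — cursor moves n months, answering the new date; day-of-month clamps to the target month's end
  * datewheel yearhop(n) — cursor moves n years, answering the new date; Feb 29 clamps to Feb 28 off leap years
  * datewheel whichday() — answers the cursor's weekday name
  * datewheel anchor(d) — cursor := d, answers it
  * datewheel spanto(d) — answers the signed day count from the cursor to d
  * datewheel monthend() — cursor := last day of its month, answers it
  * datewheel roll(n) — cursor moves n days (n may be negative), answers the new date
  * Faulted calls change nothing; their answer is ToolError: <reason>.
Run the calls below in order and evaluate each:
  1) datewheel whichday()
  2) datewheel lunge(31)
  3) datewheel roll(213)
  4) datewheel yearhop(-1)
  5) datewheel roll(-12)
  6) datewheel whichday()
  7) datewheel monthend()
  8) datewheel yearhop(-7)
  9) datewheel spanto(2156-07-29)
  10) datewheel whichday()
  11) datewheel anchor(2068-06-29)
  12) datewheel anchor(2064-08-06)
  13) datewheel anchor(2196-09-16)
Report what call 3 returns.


I call datewheel whichday(), and see Friday.
Invoking datewheel lunge on n: 31, yielding 2162-12-09.
I invoke datewheel roll on n: 213, giving 2163-07-10.
I run datewheel yearhop on n: -1, yielding 2162-07-10.
I run datewheel roll on n: -12, giving 2162-06-28.
I run datewheel whichday(), and observe Monday.
Next I call datewheel monthend, and see 2162-06-30.
I run datewheel yearhop on n: -7, giving 2155-06-30.
Using datewheel spanto on d: 2156-07-29: 395.
I try datewheel whichday, → Monday.
Now I run datewheel anchor on d: 2068-06-29, — result: 2068-06-29.
I try datewheel anchor on d: 2064-08-06, and get 2064-08-06.
Calling datewheel anchor on d: 2196-09-16, and observe 2196-09-16.

Answer: 2163-07-10


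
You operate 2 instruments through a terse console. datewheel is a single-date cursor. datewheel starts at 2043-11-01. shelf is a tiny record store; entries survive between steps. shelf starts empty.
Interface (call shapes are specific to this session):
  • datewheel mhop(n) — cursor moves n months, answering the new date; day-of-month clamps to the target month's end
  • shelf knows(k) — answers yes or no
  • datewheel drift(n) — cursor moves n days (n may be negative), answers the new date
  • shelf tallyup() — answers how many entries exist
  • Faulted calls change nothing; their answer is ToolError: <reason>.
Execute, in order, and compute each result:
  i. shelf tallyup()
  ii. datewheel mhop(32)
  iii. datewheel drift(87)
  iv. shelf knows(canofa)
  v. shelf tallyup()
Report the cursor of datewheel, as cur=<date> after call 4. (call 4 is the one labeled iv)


Using shelf tallyup(): 0.
Calling datewheel mhop passing 32, giving 2046-07-01.
Then datewheel drift passing 87, and observe 2046-09-26.
Next I call shelf knows passing canofa, and get no.
Calling shelf tallyup, and observe 0.

Answer: cur=2046-09-26


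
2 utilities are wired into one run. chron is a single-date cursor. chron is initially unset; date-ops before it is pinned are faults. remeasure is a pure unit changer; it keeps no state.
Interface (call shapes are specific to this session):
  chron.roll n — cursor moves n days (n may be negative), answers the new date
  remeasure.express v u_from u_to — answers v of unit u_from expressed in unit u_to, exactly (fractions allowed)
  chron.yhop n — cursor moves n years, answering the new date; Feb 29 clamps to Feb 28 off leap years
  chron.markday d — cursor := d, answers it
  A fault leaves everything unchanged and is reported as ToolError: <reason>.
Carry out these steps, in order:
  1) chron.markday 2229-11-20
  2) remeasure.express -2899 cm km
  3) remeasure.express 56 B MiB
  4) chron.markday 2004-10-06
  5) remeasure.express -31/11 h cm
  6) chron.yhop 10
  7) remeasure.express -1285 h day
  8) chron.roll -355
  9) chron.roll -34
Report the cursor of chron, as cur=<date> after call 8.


Answer: cur=2013-10-16

Derivation:
·→ markday(d: 2229-11-20)
·← 2229-11-20
·→ express(v: -2899, u_from: cm, u_to: km)
·← -2899/100000
·→ express(v: 56, u_from: B, u_to: MiB)
·← 7/131072
·→ markday(d: 2004-10-06)
·← 2004-10-06
·→ express(v: -31/11, u_from: h, u_to: cm)
·← ToolError: incompatible units
·→ yhop(n: 10)
·← 2014-10-06
·→ express(v: -1285, u_from: h, u_to: day)
·← -1285/24
·→ roll(n: -355)
·← 2013-10-16
·→ roll(n: -34)
·← 2013-09-12


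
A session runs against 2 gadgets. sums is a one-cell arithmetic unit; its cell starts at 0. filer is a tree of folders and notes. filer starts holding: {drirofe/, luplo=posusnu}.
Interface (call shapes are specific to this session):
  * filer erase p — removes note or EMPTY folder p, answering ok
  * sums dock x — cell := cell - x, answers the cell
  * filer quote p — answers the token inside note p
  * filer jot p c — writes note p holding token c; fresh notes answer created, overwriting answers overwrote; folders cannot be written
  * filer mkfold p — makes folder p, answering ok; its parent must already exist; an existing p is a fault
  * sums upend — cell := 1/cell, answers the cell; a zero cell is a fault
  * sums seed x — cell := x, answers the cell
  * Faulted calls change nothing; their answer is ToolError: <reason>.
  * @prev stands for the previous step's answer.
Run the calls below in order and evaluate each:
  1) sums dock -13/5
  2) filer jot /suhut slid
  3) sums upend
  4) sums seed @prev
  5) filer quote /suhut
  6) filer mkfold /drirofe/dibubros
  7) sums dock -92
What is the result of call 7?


;; sums dock(x: -13/5) ~> 13/5
;; filer jot(p: /suhut, c: slid) ~> created
;; sums upend() ~> 5/13
;; sums seed(x: @prev) ~> 5/13
;; filer quote(p: /suhut) ~> slid
;; filer mkfold(p: /drirofe/dibubros) ~> ok
;; sums dock(x: -92) ~> 1201/13

Answer: 1201/13


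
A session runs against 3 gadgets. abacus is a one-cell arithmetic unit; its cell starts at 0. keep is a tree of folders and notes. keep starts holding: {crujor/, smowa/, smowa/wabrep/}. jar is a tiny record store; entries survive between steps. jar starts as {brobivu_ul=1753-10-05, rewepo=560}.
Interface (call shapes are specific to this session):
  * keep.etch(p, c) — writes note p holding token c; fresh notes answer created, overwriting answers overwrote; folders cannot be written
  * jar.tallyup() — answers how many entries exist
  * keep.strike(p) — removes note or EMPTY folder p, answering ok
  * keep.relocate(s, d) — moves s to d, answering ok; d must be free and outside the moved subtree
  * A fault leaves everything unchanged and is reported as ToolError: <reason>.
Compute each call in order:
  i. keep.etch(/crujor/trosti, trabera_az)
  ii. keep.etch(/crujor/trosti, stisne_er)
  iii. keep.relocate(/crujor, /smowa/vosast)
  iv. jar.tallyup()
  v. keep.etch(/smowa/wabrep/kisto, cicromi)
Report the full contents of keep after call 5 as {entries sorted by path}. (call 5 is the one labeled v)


Answer: {smowa/, smowa/vosast/, smowa/vosast/trosti=stisne_er, smowa/wabrep/, smowa/wabrep/kisto=cicromi}

Derivation:
-> keep.etch(p→/crujor/trosti, c→trabera_az)
<- created
-> keep.etch(p→/crujor/trosti, c→stisne_er)
<- overwrote
-> keep.relocate(s→/crujor, d→/smowa/vosast)
<- ok
-> jar.tallyup()
<- 2
-> keep.etch(p→/smowa/wabrep/kisto, c→cicromi)
<- created


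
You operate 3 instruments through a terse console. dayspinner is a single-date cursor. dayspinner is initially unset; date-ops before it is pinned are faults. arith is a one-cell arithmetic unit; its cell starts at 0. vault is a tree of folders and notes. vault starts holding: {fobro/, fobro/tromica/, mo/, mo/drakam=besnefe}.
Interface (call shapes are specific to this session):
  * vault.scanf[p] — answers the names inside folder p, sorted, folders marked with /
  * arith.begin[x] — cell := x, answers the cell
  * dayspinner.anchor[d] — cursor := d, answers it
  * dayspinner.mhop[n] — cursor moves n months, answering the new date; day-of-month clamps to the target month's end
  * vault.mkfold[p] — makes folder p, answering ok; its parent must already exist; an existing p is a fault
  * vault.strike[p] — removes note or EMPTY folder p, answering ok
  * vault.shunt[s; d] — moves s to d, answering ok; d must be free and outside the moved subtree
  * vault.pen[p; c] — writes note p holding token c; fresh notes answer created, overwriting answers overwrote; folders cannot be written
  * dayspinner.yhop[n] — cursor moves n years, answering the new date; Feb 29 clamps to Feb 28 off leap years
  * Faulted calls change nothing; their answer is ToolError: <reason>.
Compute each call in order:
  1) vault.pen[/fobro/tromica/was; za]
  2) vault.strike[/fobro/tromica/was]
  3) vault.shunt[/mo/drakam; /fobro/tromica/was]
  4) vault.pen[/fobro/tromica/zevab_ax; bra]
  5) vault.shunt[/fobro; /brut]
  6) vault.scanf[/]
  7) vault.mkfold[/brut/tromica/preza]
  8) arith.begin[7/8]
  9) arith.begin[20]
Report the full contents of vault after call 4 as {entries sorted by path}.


>> vault.pen(p=/fobro/tromica/was, c=za)
<< created
>> vault.strike(p=/fobro/tromica/was)
<< ok
>> vault.shunt(s=/mo/drakam, d=/fobro/tromica/was)
<< ok
>> vault.pen(p=/fobro/tromica/zevab_ax, c=bra)
<< created
>> vault.shunt(s=/fobro, d=/brut)
<< ok
>> vault.scanf(p=/)
<< [brut/, mo/]
>> vault.mkfold(p=/brut/tromica/preza)
<< ok
>> arith.begin(x=7/8)
<< 7/8
>> arith.begin(x=20)
<< 20

Answer: {fobro/, fobro/tromica/, fobro/tromica/was=besnefe, fobro/tromica/zevab_ax=bra, mo/}


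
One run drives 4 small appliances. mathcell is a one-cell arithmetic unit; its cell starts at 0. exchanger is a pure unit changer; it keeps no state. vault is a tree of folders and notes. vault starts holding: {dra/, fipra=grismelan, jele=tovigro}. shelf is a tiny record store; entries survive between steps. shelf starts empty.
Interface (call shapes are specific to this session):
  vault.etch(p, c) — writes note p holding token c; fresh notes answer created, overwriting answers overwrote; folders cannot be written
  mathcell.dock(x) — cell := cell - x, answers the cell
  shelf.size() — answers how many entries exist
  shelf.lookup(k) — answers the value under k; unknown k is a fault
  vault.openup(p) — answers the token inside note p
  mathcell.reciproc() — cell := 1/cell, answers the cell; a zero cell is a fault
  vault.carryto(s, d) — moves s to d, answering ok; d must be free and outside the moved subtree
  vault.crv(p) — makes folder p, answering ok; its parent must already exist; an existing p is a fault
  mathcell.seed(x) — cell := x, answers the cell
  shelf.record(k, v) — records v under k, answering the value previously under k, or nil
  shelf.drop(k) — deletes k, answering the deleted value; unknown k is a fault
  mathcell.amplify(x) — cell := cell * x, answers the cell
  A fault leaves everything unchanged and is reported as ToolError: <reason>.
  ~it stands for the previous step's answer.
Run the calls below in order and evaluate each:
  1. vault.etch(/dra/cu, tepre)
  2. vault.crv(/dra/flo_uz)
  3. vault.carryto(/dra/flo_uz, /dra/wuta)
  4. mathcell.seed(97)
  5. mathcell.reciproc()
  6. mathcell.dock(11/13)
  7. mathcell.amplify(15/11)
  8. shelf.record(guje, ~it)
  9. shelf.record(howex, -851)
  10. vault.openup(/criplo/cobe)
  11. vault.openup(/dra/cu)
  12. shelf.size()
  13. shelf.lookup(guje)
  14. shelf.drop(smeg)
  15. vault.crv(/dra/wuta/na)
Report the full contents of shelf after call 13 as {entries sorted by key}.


-- 1. vault.etch(/dra/cu, tepre) ~> created
-- 2. vault.crv(/dra/flo_uz) ~> ok
-- 3. vault.carryto(/dra/flo_uz, /dra/wuta) ~> ok
-- 4. mathcell.seed(97) ~> 97
-- 5. mathcell.reciproc() ~> 1/97
-- 6. mathcell.dock(11/13) ~> -1054/1261
-- 7. mathcell.amplify(15/11) ~> -15810/13871
-- 8. shelf.record(guje, ~it) ~> nil
-- 9. shelf.record(howex, -851) ~> nil
-- 10. vault.openup(/criplo/cobe) ~> ToolError: not found
-- 11. vault.openup(/dra/cu) ~> tepre
-- 12. shelf.size() ~> 2
-- 13. shelf.lookup(guje) ~> -15810/13871
-- 14. shelf.drop(smeg) ~> ToolError: no such key smeg
-- 15. vault.crv(/dra/wuta/na) ~> ok

Answer: {guje=-15810/13871, howex=-851}


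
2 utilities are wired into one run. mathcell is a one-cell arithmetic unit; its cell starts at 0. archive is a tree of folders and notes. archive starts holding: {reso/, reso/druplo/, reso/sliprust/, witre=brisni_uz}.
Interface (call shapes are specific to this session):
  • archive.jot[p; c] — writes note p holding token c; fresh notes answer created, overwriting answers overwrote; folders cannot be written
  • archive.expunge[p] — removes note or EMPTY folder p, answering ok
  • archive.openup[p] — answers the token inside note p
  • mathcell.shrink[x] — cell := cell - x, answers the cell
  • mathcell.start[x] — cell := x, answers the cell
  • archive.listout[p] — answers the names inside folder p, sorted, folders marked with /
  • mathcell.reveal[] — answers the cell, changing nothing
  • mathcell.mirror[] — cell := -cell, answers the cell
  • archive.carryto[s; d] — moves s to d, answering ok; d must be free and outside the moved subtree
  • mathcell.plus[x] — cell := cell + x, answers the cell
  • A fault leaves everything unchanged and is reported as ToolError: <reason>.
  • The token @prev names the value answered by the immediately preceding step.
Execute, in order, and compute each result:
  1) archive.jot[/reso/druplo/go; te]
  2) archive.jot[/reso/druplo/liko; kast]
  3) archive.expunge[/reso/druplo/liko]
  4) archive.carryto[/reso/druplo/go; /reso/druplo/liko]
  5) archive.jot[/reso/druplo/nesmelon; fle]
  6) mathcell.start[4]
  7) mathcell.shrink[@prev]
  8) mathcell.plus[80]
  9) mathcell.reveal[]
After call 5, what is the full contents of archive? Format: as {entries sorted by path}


Answer: {reso/, reso/druplo/, reso/druplo/liko=te, reso/druplo/nesmelon=fle, reso/sliprust/, witre=brisni_uz}

Derivation:
-> archive.jot(/reso/druplo/go, te)
<- created
-> archive.jot(/reso/druplo/liko, kast)
<- created
-> archive.expunge(/reso/druplo/liko)
<- ok
-> archive.carryto(/reso/druplo/go, /reso/druplo/liko)
<- ok
-> archive.jot(/reso/druplo/nesmelon, fle)
<- created
-> mathcell.start(4)
<- 4
-> mathcell.shrink(@prev)
<- 0
-> mathcell.plus(80)
<- 80
-> mathcell.reveal()
<- 80


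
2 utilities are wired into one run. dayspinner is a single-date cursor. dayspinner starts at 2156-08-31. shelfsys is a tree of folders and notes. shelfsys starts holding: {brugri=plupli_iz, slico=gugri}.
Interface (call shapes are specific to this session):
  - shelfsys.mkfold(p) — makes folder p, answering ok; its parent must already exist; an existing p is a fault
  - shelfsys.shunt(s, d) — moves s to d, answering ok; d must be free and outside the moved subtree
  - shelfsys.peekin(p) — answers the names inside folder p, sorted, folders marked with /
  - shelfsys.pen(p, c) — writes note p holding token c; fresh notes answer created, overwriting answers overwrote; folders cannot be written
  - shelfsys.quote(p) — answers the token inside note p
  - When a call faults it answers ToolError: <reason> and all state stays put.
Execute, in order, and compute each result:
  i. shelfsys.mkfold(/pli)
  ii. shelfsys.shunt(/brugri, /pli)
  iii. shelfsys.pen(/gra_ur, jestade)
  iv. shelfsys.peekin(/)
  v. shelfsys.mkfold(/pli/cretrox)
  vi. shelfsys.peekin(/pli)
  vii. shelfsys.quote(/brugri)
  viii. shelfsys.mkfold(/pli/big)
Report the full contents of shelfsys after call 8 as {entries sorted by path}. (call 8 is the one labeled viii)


Answer: {brugri=plupli_iz, gra_ur=jestade, pli/, pli/big/, pli/cretrox/, slico=gugri}

Derivation:
I invoke shelfsys.mkfold passing /pli, → ok.
Now I run shelfsys.shunt passing /brugri, /pli, → ToolError: exists.
I use shelfsys.pen passing /gra_ur, jestade, yielding created.
I call shelfsys.peekin passing /, — result: [brugri, gra_ur, pli/, slico].
I try shelfsys.mkfold passing /pli/cretrox, and get ok.
I run shelfsys.peekin passing /pli: [cretrox/].
I try shelfsys.quote passing /brugri, yielding plupli_iz.
I try shelfsys.mkfold passing /pli/big, — result: ok.
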